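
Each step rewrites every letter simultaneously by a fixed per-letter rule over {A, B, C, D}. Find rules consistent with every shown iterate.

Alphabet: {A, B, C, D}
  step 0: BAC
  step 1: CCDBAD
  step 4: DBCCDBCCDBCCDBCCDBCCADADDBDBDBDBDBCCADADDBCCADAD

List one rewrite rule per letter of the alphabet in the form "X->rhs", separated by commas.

A->DB, B->CC, C->AD, D->DB

  step 0 ⇒ step 1: BAC ⇒ CC·DB·AD
    A ↦ DB
    B ↦ CC
    C ↦ AD
    D ↦ DB  (constrained at step 1)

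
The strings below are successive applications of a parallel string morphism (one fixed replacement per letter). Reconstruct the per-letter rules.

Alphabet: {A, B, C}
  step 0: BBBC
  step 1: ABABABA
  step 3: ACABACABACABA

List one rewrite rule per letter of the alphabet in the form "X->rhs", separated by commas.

A->C, B->AB, C->A

  step 0 ⇒ step 1: BBBC ⇒ AB·AB·AB·A
    B ↦ AB
    C ↦ A
    A ↦ C  (constrained at step 1)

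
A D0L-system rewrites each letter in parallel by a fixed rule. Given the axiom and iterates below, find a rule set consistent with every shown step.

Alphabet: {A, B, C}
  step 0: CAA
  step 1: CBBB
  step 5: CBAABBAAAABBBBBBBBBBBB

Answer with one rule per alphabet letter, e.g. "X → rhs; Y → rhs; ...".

  step 0 ⇒ step 1: CAA ⇒ CB·B·B
    A ↦ B
    C ↦ CB
    B ↦ AA  (constrained at step 1)

A->B, B->AA, C->CB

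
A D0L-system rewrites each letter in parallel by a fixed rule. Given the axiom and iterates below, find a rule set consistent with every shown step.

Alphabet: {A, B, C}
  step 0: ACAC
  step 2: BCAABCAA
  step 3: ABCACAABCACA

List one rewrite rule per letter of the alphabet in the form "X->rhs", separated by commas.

A->CA, B->A, C->B

  step 2 ⇒ step 3: BCAABCAA ⇒ A·B·CA·CA·A·B·CA·CA
    A ↦ CA
    B ↦ A
    C ↦ B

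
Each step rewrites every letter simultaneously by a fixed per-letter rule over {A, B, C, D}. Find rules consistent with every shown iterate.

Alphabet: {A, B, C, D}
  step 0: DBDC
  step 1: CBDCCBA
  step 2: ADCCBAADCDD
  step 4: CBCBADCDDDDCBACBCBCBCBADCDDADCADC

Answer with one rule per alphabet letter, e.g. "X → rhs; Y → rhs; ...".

A->DD, B->DC, C->A, D->CB

  step 1 ⇒ step 2: CBDCCBA ⇒ A·DC·CB·A·A·DC·DD
    A ↦ DD
    B ↦ DC
    C ↦ A
    D ↦ CB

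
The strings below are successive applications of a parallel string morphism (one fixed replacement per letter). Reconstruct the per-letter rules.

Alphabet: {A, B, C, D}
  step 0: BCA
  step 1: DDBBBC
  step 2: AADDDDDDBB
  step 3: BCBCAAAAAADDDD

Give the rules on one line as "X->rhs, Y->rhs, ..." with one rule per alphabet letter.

A->BC, B->DD, C->BB, D->A

  step 2 ⇒ step 3: AADDDDDDBB ⇒ BC·BC·A·A·A·A·A·A·DD·DD
    A ↦ BC
    B ↦ DD
    D ↦ A
  step 0 ⇒ step 1: BCA ⇒ DD·BB·BC
    C ↦ BB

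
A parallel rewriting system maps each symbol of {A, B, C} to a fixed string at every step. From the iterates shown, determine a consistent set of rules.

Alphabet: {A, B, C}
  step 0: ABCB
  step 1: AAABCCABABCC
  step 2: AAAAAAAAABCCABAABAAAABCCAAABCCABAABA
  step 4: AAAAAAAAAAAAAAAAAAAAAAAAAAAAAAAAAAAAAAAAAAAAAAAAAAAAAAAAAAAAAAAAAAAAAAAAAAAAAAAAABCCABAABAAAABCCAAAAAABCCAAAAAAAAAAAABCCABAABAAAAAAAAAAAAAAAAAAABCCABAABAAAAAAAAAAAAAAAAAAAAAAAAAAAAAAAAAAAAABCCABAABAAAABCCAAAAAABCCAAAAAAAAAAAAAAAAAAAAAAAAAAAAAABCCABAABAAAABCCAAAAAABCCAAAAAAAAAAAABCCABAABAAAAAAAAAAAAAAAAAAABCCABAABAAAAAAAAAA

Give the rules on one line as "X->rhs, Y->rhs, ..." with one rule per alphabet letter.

A->AAA, B->BCC, C->ABA

  step 1 ⇒ step 2: AAABCCABABCC ⇒ AAA·AAA·AAA·BCC·ABA·ABA·AAA·BCC·AAA·BCC·ABA·ABA
    A ↦ AAA
    B ↦ BCC
    C ↦ ABA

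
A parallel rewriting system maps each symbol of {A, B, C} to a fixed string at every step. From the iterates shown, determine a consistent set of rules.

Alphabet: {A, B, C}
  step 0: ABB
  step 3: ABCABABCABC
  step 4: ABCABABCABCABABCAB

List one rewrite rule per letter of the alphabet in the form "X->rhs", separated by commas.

A->AB, B->C, C->AB

  step 3 ⇒ step 4: ABCABABCABC ⇒ AB·C·AB·AB·C·AB·C·AB·AB·C·AB
    A ↦ AB
    B ↦ C
    C ↦ AB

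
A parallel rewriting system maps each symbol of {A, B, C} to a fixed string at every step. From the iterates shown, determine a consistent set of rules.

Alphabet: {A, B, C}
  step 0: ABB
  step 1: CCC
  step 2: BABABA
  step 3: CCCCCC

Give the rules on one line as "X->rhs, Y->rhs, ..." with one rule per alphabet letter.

A->C, B->C, C->BA

  step 2 ⇒ step 3: BABABA ⇒ C·C·C·C·C·C
    A ↦ C
    B ↦ C
  step 1 ⇒ step 2: CCC ⇒ BA·BA·BA
    C ↦ BA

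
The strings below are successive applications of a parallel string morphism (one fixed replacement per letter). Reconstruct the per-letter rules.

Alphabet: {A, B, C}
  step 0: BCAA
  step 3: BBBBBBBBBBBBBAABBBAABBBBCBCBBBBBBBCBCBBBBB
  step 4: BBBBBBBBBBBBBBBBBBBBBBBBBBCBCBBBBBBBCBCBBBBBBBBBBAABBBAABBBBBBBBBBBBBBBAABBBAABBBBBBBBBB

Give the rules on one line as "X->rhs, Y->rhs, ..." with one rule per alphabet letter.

  step 3 ⇒ step 4: BBBBBBBBBBBBBAABBBAABBBBCBCBBBBBBBCBCBBBBB ⇒ BB·BB·BB·BB·BB·BB·BB·BB·BB·BB·BB·BB·BB·CB·CB·BB·BB·BB·CB·CB·BB·BB·BB·BB·BAA·BB·BAA·BB·BB·BB·BB·BB·BB·BB·BAA·BB·BAA·BB·BB·BB·BB·BB
    A ↦ CB
    B ↦ BB
    C ↦ BAA

A->CB, B->BB, C->BAA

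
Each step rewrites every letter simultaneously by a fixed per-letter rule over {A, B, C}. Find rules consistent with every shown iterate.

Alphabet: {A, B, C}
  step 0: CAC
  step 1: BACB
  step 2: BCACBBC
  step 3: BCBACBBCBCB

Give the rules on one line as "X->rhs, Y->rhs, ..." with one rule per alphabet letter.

A->AC, B->BC, C->B

  step 2 ⇒ step 3: BCACBBC ⇒ BC·B·AC·B·BC·BC·B
    A ↦ AC
    B ↦ BC
    C ↦ B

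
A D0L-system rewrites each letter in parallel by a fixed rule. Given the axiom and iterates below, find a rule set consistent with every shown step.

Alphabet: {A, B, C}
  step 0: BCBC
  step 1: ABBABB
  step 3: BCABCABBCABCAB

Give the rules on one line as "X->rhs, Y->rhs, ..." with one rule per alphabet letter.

A->C, B->AB, C->B

  step 0 ⇒ step 1: BCBC ⇒ AB·B·AB·B
    B ↦ AB
    C ↦ B
    A ↦ C  (constrained at step 1)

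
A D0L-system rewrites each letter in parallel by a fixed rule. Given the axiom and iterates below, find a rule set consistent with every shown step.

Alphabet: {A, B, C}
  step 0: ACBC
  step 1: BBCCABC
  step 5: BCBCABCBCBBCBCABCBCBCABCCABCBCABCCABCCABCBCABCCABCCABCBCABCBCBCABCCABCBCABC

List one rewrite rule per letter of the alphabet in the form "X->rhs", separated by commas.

  step 0 ⇒ step 1: ACBC ⇒ B·BC·CA·BC
    A ↦ B
    B ↦ CA
    C ↦ BC

A->B, B->CA, C->BC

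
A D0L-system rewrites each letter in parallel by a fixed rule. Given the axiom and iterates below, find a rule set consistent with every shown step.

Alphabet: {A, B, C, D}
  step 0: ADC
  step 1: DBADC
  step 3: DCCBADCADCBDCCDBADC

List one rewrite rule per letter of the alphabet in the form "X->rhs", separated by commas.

A->D, B->DCC, C->ADC, D->B

  step 0 ⇒ step 1: ADC ⇒ D·B·ADC
    A ↦ D
    C ↦ ADC
    D ↦ B
    B ↦ DCC  (constrained at step 1)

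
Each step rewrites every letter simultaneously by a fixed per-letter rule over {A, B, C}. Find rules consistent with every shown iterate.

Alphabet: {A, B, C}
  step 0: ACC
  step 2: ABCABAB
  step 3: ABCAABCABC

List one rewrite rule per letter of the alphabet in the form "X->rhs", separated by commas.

  step 2 ⇒ step 3: ABCABAB ⇒ AB·C·A·AB·C·AB·C
    A ↦ AB
    B ↦ C
    C ↦ A

A->AB, B->C, C->A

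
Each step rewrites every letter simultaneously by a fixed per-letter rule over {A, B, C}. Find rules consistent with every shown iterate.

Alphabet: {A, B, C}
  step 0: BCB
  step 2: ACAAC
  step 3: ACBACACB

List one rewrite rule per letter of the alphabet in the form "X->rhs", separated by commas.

A->AC, B->A, C->B

  step 2 ⇒ step 3: ACAAC ⇒ AC·B·AC·AC·B
    A ↦ AC
    C ↦ B
    B ↦ A  (constrained at step 0)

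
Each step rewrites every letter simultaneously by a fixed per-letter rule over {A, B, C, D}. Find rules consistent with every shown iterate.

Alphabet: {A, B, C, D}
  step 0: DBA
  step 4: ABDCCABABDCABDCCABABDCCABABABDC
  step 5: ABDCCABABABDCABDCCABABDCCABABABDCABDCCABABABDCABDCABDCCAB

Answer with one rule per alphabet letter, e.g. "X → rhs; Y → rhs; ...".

  step 4 ⇒ step 5: ABDCCABABDCABDCCABABDCCABABABDC ⇒ AB·DC·C·AB·AB·AB·DC·AB·DC·C·AB·AB·DC·C·AB·AB·AB·DC·AB·DC·C·AB·AB·AB·DC·AB·DC·AB·DC·C·AB
    A ↦ AB
    B ↦ DC
    C ↦ AB
    D ↦ C

A->AB, B->DC, C->AB, D->C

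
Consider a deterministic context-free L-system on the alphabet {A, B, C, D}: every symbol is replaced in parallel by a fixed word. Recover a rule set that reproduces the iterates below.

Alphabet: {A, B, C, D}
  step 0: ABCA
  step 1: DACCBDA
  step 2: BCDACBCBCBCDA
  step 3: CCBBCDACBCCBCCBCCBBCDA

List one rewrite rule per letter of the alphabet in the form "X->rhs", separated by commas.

A->DA, B->C, C->CB, D->BC

  step 2 ⇒ step 3: BCDACBCBCBCDA ⇒ C·CB·BC·DA·CB·C·CB·C·CB·C·CB·BC·DA
    A ↦ DA
    B ↦ C
    C ↦ CB
    D ↦ BC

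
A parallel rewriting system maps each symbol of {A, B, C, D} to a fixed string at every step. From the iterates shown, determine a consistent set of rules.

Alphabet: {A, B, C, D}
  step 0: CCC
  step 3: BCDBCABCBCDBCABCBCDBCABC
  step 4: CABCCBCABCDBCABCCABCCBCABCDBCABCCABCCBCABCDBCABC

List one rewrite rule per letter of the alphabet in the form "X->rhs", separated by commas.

  step 3 ⇒ step 4: BCDBCABCBCDBCABCBCDBCABC ⇒ CA·BC·CB·CA·BC·DB·CA·BC·CA·BC·CB·CA·BC·DB·CA·BC·CA·BC·CB·CA·BC·DB·CA·BC
    A ↦ DB
    B ↦ CA
    C ↦ BC
    D ↦ CB

A->DB, B->CA, C->BC, D->CB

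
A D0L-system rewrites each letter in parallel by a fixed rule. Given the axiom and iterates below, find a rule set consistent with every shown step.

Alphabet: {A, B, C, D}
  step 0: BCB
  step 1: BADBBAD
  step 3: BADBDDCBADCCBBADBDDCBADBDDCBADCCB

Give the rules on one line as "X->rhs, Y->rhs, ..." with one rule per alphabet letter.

  step 0 ⇒ step 1: BCB ⇒ BAD·B·BAD
    B ↦ BAD
    C ↦ B
    A ↦ BDD  (constrained at step 1)
    D ↦ C  (constrained at step 1)

A->BDD, B->BAD, C->B, D->C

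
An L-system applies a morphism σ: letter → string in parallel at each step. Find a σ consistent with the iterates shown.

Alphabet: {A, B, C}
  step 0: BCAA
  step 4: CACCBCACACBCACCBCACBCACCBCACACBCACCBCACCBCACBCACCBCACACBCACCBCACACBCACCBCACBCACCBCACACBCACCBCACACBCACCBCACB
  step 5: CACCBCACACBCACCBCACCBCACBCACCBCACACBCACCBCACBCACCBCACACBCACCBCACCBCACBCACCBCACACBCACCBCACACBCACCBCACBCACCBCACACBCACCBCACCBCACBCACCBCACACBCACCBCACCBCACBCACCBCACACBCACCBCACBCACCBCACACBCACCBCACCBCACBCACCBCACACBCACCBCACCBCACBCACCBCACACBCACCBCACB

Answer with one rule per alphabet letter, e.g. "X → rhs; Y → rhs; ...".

  step 4 ⇒ step 5: CACCBCACACBCACCBCACBCACCBCACACBCACCBCACCBCACBCACCBCACACBCACCBCACACBCACCBCACBCACCBCACACBCACCBCACACBCACCBCACB ⇒ CA·CCB·CA·CA·CB·CA·CCB·CA·CCB·CA·CB·CA·CCB·CA·CA·CB·CA·CCB·CA·CB·CA·CCB·CA·CA·CB·CA·CCB·CA·CCB·CA·CB·CA·CCB·CA·CA·CB·CA·CCB·CA·CA·CB·CA·CCB·CA·CB·CA·CCB·CA·CA·CB·CA·CCB·CA·CCB·CA·CB·CA·CCB·CA·CA·CB·CA·CCB·CA·CCB·CA·CB·CA·CCB·CA·CA·CB·CA·CCB·CA·CB·CA·CCB·CA·CA·CB·CA·CCB·CA·CCB·CA·CB·CA·CCB·CA·CA·CB·CA·CCB·CA·CCB·CA·CB·CA·CCB·CA·CA·CB·CA·CCB·CA·CB
    A ↦ CCB
    B ↦ CB
    C ↦ CA

A->CCB, B->CB, C->CA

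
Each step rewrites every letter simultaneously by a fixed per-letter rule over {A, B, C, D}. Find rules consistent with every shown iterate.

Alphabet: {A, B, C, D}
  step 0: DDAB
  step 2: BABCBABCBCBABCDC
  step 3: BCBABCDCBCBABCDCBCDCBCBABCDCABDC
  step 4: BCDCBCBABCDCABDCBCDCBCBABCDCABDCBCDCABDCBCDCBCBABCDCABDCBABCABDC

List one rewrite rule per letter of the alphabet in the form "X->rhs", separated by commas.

  step 3 ⇒ step 4: BCBABCDCBCBABCDCBCDCBCBABCDCABDC ⇒ BC·DC·BC·BA·BC·DC·AB·DC·BC·DC·BC·BA·BC·DC·AB·DC·BC·DC·AB·DC·BC·DC·BC·BA·BC·DC·AB·DC·BA·BC·AB·DC
    A ↦ BA
    B ↦ BC
    C ↦ DC
    D ↦ AB

A->BA, B->BC, C->DC, D->AB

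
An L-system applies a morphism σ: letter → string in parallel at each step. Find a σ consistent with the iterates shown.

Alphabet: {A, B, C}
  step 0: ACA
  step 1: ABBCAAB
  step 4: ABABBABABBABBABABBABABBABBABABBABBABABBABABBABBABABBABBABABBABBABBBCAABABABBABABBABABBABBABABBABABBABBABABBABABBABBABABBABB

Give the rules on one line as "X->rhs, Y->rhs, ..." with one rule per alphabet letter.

  step 0 ⇒ step 1: ACA ⇒ AB·BCA·AB
    A ↦ AB
    C ↦ BCA
    B ↦ ABB  (constrained at step 1)

A->AB, B->ABB, C->BCA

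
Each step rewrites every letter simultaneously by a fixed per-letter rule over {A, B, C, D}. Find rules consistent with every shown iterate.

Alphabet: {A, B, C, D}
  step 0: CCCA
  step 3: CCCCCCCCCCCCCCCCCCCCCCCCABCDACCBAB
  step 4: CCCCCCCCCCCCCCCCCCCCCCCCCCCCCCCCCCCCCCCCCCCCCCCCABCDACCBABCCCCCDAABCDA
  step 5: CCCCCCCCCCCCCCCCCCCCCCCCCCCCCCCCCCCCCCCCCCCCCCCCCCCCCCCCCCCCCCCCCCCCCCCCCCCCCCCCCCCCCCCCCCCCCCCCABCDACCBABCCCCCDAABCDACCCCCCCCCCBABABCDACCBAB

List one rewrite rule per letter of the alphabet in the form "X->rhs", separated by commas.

A->AB, B->CDA, C->CC, D->B

  step 4 ⇒ step 5: CCCCCCCCCCCCCCCCCCCCCCCCCCCCCCCCCCCCCCCCCCCCCCCCABCDACCBABCCCCCDAABCDA ⇒ CC·CC·CC·CC·CC·CC·CC·CC·CC·CC·CC·CC·CC·CC·CC·CC·CC·CC·CC·CC·CC·CC·CC·CC·CC·CC·CC·CC·CC·CC·CC·CC·CC·CC·CC·CC·CC·CC·CC·CC·CC·CC·CC·CC·CC·CC·CC·CC·AB·CDA·CC·B·AB·CC·CC·CDA·AB·CDA·CC·CC·CC·CC·CC·B·AB·AB·CDA·CC·B·AB
    A ↦ AB
    B ↦ CDA
    C ↦ CC
    D ↦ B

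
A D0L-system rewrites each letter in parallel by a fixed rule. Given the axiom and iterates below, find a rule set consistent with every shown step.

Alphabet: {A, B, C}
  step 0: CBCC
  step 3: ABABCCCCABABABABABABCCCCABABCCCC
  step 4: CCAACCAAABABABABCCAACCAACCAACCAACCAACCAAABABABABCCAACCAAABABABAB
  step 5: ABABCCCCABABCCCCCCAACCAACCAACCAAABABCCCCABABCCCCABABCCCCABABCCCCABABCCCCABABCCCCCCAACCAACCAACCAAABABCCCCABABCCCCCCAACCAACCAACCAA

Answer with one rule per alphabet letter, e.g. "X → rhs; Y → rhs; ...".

  step 4 ⇒ step 5: CCAACCAAABABABABCCAACCAACCAACCAACCAACCAAABABABABCCAACCAAABABABAB ⇒ AB·AB·CC·CC·AB·AB·CC·CC·CC·AA·CC·AA·CC·AA·CC·AA·AB·AB·CC·CC·AB·AB·CC·CC·AB·AB·CC·CC·AB·AB·CC·CC·AB·AB·CC·CC·AB·AB·CC·CC·CC·AA·CC·AA·CC·AA·CC·AA·AB·AB·CC·CC·AB·AB·CC·CC·CC·AA·CC·AA·CC·AA·CC·AA
    A ↦ CC
    B ↦ AA
    C ↦ AB

A->CC, B->AA, C->AB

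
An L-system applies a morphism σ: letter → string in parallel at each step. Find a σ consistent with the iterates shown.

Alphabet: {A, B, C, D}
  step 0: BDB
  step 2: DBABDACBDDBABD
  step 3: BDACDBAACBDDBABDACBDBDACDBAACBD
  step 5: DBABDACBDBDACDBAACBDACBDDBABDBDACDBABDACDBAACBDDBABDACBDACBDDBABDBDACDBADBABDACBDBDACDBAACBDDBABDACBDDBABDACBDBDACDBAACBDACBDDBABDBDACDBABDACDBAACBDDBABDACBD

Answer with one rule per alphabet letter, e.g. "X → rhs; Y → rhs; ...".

A->DBA, B->AC, C->BD, D->BD

  step 2 ⇒ step 3: DBABDACBDDBABD ⇒ BD·AC·DBA·AC·BD·DBA·BD·AC·BD·BD·AC·DBA·AC·BD
    A ↦ DBA
    B ↦ AC
    C ↦ BD
    D ↦ BD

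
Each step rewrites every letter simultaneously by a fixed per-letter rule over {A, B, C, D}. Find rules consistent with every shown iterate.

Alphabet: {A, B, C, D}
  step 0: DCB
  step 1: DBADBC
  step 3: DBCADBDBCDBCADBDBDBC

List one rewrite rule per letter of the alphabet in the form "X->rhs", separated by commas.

  step 0 ⇒ step 1: DCB ⇒ DB·ADB·C
    B ↦ C
    C ↦ ADB
    D ↦ DB
    A ↦ DB  (constrained at step 1)

A->DB, B->C, C->ADB, D->DB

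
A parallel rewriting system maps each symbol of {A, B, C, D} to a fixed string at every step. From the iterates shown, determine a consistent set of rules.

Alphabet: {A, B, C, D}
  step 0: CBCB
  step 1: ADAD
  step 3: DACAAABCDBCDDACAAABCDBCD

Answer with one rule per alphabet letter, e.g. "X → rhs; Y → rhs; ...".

  step 0 ⇒ step 1: CBCB ⇒ A·D·A·D
    B ↦ D
    C ↦ A
    A ↦ BCD  (constrained at step 1)
    D ↦ CAA  (constrained at step 1)

A->BCD, B->D, C->A, D->CAA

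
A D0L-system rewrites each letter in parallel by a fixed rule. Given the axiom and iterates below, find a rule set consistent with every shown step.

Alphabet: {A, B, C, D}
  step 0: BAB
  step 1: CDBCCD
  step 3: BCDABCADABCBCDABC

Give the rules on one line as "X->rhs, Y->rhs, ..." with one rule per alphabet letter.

A->BC, B->CD, C->A, D->DA

  step 0 ⇒ step 1: BAB ⇒ CD·BC·CD
    A ↦ BC
    B ↦ CD
    C ↦ A  (constrained at step 1)
    D ↦ DA  (constrained at step 1)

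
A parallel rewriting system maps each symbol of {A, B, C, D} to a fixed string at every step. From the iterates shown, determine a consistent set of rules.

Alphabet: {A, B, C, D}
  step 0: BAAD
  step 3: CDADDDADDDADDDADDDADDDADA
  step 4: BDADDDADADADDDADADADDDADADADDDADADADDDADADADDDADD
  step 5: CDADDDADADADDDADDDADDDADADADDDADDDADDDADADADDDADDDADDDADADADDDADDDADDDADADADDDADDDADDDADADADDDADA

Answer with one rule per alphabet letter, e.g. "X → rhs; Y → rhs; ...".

  step 4 ⇒ step 5: BDADDDADADADDDADADADDDADADADDDADADADDDADADADDDADD ⇒ C·DA·DD·DA·DA·DA·DD·DA·DD·DA·DD·DA·DA·DA·DD·DA·DD·DA·DD·DA·DA·DA·DD·DA·DD·DA·DD·DA·DA·DA·DD·DA·DD·DA·DD·DA·DA·DA·DD·DA·DD·DA·DD·DA·DA·DA·DD·DA·DA
    A ↦ DD
    B ↦ C
    D ↦ DA
  step 3 ⇒ step 4: CDADDDADDDADDDADDDADDDADA ⇒ B·DA·DD·DA·DA·DA·DD·DA·DA·DA·DD·DA·DA·DA·DD·DA·DA·DA·DD·DA·DA·DA·DD·DA·DD
    C ↦ B

A->DD, B->C, C->B, D->DA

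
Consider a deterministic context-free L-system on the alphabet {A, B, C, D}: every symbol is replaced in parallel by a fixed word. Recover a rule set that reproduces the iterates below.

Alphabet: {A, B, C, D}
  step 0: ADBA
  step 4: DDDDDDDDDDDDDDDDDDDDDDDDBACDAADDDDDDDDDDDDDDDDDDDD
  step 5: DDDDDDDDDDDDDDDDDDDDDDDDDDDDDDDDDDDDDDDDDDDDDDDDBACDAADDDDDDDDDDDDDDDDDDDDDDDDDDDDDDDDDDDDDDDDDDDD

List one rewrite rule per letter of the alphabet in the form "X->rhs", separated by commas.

A->D, B->BAC, C->AA, D->DD

  step 4 ⇒ step 5: DDDDDDDDDDDDDDDDDDDDDDDDBACDAADDDDDDDDDDDDDDDDDDDD ⇒ DD·DD·DD·DD·DD·DD·DD·DD·DD·DD·DD·DD·DD·DD·DD·DD·DD·DD·DD·DD·DD·DD·DD·DD·BAC·D·AA·DD·D·D·DD·DD·DD·DD·DD·DD·DD·DD·DD·DD·DD·DD·DD·DD·DD·DD·DD·DD·DD·DD
    A ↦ D
    B ↦ BAC
    C ↦ AA
    D ↦ DD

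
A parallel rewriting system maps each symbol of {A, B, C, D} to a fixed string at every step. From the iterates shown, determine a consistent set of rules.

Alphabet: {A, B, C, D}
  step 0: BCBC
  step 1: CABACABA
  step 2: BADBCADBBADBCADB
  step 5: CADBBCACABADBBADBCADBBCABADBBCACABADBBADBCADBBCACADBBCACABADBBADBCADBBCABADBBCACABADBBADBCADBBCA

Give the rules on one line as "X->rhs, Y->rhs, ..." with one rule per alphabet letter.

  step 1 ⇒ step 2: CABACABA ⇒ BA·DB·CA·DB·BA·DB·CA·DB
    A ↦ DB
    B ↦ CA
    C ↦ BA
    D ↦ B  (constrained at step 2)

A->DB, B->CA, C->BA, D->B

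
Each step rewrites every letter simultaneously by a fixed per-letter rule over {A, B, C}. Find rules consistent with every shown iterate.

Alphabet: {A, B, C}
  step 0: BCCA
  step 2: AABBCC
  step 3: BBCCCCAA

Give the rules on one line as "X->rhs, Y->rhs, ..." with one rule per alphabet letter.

  step 2 ⇒ step 3: AABBCC ⇒ B·B·CC·CC·A·A
    A ↦ B
    B ↦ CC
    C ↦ A

A->B, B->CC, C->A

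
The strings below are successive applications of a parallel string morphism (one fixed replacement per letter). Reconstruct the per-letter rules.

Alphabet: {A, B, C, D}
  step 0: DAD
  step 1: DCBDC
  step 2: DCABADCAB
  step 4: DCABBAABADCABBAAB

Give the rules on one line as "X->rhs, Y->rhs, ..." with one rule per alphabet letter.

A->B, B->A, C->AB, D->DC

  step 1 ⇒ step 2: DCBDC ⇒ DC·AB·A·DC·AB
    B ↦ A
    C ↦ AB
    D ↦ DC
  step 0 ⇒ step 1: DAD ⇒ DC·B·DC
    A ↦ B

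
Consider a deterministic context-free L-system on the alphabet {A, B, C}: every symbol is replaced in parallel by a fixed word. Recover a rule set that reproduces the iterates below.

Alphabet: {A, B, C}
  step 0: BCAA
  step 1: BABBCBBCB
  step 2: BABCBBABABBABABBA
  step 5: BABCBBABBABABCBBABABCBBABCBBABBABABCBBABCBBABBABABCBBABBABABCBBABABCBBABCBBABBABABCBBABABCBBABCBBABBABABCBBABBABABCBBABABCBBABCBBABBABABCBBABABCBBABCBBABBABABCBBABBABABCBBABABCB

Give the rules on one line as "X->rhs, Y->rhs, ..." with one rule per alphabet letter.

  step 1 ⇒ step 2: BABBCBBCB ⇒ BA·BCB·BA·BA·B·BA·BA·B·BA
    A ↦ BCB
    B ↦ BA
    C ↦ B

A->BCB, B->BA, C->B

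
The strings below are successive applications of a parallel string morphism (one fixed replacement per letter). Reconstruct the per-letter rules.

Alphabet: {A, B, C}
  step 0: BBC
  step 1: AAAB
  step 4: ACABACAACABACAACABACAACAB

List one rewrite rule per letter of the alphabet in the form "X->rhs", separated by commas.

  step 0 ⇒ step 1: BBC ⇒ A·A·AB
    B ↦ A
    C ↦ AB
    A ↦ AC  (constrained at step 1)

A->AC, B->A, C->AB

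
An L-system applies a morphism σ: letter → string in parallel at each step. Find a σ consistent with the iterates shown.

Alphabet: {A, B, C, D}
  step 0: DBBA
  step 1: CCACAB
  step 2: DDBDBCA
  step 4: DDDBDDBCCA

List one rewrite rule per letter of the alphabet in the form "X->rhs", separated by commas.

  step 1 ⇒ step 2: CCACAB ⇒ D·D·B·D·B·CA
    A ↦ B
    B ↦ CA
    C ↦ D
  step 0 ⇒ step 1: DBBA ⇒ C·CA·CA·B
    D ↦ C

A->B, B->CA, C->D, D->C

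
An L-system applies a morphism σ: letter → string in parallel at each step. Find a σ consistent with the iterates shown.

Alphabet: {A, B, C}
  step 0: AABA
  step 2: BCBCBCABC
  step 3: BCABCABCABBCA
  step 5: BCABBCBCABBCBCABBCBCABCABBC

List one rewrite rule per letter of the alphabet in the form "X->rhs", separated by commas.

  step 2 ⇒ step 3: BCBCBCABC ⇒ BC·A·BC·A·BC·A·B·BC·A
    A ↦ B
    B ↦ BC
    C ↦ A

A->B, B->BC, C->A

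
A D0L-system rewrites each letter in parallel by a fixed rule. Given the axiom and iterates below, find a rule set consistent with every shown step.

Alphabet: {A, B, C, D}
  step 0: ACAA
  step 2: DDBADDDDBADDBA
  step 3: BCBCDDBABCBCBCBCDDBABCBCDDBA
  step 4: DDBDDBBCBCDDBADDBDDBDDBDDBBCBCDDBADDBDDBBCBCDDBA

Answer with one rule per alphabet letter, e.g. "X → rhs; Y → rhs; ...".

A->BA, B->DD, C->B, D->BC

  step 3 ⇒ step 4: BCBCDDBABCBCBCBCDDBABCBCDDBA ⇒ DD·B·DD·B·BC·BC·DD·BA·DD·B·DD·B·DD·B·DD·B·BC·BC·DD·BA·DD·B·DD·B·BC·BC·DD·BA
    A ↦ BA
    B ↦ DD
    C ↦ B
    D ↦ BC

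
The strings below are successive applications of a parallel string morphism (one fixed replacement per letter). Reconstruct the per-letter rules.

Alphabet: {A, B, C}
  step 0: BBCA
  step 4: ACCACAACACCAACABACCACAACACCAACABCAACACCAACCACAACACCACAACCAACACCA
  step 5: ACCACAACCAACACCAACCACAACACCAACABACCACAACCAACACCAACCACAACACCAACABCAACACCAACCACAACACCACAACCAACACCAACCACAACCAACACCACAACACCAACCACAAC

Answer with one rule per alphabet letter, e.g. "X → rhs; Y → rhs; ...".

  step 4 ⇒ step 5: ACCACAACACCAACABACCACAACACCAACABCAACACCAACCACAACACCACAACCAACACCA ⇒ AC·CA·CA·AC·CA·AC·AC·CA·AC·CA·CA·AC·AC·CA·AC·AB·AC·CA·CA·AC·CA·AC·AC·CA·AC·CA·CA·AC·AC·CA·AC·AB·CA·AC·AC·CA·AC·CA·CA·AC·AC·CA·CA·AC·CA·AC·AC·CA·AC·CA·CA·AC·CA·AC·AC·CA·CA·AC·AC·CA·AC·CA·CA·AC
    A ↦ AC
    B ↦ AB
    C ↦ CA

A->AC, B->AB, C->CA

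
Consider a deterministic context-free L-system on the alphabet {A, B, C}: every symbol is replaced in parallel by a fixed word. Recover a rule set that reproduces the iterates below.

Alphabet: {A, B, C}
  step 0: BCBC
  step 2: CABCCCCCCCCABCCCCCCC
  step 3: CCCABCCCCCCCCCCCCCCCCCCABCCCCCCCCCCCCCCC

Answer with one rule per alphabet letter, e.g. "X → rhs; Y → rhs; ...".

  step 2 ⇒ step 3: CABCCCCCCCCABCCCCCCC ⇒ CC·C·ABC·CC·CC·CC·CC·CC·CC·CC·CC·C·ABC·CC·CC·CC·CC·CC·CC·CC
    A ↦ C
    B ↦ ABC
    C ↦ CC

A->C, B->ABC, C->CC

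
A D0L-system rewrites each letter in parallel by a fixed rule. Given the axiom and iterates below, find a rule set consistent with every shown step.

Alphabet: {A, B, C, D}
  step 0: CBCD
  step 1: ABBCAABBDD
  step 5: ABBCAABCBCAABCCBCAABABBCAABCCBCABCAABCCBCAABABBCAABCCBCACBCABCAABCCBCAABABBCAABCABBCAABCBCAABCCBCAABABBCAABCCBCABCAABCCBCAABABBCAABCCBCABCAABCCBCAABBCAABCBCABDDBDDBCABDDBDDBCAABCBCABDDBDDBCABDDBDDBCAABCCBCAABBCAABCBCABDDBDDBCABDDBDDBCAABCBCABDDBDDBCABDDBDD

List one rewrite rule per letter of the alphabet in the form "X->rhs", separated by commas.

A->C, B->BCA, C->AB, D->BDD

  step 0 ⇒ step 1: CBCD ⇒ AB·BCA·AB·BDD
    B ↦ BCA
    C ↦ AB
    D ↦ BDD
    A ↦ C  (constrained at step 1)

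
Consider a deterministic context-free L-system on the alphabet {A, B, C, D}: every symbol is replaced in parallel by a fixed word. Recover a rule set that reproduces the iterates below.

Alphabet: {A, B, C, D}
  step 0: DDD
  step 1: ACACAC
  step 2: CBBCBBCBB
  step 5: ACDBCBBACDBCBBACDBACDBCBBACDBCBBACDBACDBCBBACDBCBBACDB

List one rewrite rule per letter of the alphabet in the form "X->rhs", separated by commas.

A->CB, B->DB, C->B, D->AC

  step 1 ⇒ step 2: ACACAC ⇒ CB·B·CB·B·CB·B
    A ↦ CB
    C ↦ B
    B ↦ DB  (constrained at step 2)
  step 0 ⇒ step 1: DDD ⇒ AC·AC·AC
    D ↦ AC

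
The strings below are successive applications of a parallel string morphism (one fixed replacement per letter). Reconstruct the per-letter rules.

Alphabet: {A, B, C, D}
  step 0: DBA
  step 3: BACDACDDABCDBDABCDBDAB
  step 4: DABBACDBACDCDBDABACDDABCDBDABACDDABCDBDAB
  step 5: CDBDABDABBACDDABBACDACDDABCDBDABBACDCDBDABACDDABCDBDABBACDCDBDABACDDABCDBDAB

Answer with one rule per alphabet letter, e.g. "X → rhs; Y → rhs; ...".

A->B, B->DAB, C->A, D->CD

  step 4 ⇒ step 5: DABBACDBACDCDBDABACDDABCDBDABACDDABCDBDAB ⇒ CD·B·DAB·DAB·B·A·CD·DAB·B·A·CD·A·CD·DAB·CD·B·DAB·B·A·CD·CD·B·DAB·A·CD·DAB·CD·B·DAB·B·A·CD·CD·B·DAB·A·CD·DAB·CD·B·DAB
    A ↦ B
    B ↦ DAB
    C ↦ A
    D ↦ CD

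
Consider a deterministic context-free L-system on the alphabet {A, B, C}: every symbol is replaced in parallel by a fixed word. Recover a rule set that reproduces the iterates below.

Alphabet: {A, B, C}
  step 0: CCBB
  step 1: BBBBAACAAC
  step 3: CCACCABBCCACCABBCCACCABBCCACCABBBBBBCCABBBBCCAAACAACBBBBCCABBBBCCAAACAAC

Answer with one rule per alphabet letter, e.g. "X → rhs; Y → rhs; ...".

A->CCA, B->AAC, C->BB

  step 0 ⇒ step 1: CCBB ⇒ BB·BB·AAC·AAC
    B ↦ AAC
    C ↦ BB
    A ↦ CCA  (constrained at step 1)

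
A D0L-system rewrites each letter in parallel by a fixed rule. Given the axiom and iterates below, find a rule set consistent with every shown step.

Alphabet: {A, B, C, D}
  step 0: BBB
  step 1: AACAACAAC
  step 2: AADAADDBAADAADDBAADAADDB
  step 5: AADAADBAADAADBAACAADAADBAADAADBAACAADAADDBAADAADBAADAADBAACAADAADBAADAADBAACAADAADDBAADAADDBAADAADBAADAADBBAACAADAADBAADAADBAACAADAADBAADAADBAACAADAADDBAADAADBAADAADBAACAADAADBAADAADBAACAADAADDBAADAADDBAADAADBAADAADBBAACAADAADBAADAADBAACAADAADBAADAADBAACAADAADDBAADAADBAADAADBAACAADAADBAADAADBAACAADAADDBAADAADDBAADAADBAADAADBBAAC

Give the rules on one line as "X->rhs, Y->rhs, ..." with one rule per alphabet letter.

  step 1 ⇒ step 2: AACAACAAC ⇒ AAD·AAD·DB·AAD·AAD·DB·AAD·AAD·DB
    A ↦ AAD
    C ↦ DB
  step 0 ⇒ step 1: BBB ⇒ AAC·AAC·AAC
    B ↦ AAC
    D ↦ B  (constrained at step 2)

A->AAD, B->AAC, C->DB, D->B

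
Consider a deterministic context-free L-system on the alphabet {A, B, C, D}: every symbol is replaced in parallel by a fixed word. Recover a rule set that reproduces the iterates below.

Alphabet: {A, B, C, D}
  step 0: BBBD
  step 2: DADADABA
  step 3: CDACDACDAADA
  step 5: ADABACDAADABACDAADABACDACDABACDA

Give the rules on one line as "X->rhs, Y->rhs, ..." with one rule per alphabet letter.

A->DA, B->A, C->BA, D->C

  step 2 ⇒ step 3: DADADABA ⇒ C·DA·C·DA·C·DA·A·DA
    A ↦ DA
    B ↦ A
    D ↦ C
    C ↦ BA  (constrained at step 3)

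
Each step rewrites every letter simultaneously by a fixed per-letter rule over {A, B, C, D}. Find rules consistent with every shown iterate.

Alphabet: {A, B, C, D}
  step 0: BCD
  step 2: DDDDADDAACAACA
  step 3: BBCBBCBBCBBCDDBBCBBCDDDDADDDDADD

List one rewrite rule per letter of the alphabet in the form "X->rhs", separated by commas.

A->DD, B->AAC, C->A, D->BBC

  step 2 ⇒ step 3: DDDDADDAACAACA ⇒ BBC·BBC·BBC·BBC·DD·BBC·BBC·DD·DD·A·DD·DD·A·DD
    A ↦ DD
    C ↦ A
    D ↦ BBC
    B ↦ AAC  (constrained at step 0)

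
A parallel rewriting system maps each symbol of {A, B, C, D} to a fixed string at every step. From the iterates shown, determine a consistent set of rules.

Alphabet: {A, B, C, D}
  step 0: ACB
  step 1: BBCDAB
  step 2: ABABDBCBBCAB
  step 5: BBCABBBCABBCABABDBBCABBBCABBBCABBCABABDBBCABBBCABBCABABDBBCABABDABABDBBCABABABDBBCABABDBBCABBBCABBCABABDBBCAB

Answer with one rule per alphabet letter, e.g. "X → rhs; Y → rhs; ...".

A->BBC, B->AB, C->D, D->BC

  step 1 ⇒ step 2: BBCDAB ⇒ AB·AB·D·BC·BBC·AB
    A ↦ BBC
    B ↦ AB
    C ↦ D
    D ↦ BC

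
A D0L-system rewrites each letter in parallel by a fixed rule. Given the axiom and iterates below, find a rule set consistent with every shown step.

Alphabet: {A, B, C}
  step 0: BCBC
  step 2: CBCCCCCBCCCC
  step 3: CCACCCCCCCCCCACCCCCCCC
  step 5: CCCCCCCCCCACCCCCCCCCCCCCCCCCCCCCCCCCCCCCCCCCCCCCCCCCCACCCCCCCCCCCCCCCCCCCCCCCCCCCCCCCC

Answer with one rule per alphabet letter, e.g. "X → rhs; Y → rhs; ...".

A->CB, B->A, C->CC

  step 2 ⇒ step 3: CBCCCCCBCCCC ⇒ CC·A·CC·CC·CC·CC·CC·A·CC·CC·CC·CC
    B ↦ A
    C ↦ CC
    A ↦ CB  (constrained at step 3)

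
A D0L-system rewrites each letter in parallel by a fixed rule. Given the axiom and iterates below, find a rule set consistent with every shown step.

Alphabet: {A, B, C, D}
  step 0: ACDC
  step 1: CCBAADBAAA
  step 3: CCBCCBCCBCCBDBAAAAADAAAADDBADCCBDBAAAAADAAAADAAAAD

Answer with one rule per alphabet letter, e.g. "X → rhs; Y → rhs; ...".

  step 0 ⇒ step 1: ACDC ⇒ CCB·AA·DBA·AA
    A ↦ CCB
    C ↦ AA
    D ↦ DBA
    B ↦ D  (constrained at step 1)

A->CCB, B->D, C->AA, D->DBA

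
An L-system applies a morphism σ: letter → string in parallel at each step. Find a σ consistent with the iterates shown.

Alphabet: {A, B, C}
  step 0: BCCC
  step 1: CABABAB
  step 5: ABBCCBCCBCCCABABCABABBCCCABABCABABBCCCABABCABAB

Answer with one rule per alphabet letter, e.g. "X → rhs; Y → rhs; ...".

A->BC, B->C, C->AB

  step 0 ⇒ step 1: BCCC ⇒ C·AB·AB·AB
    B ↦ C
    C ↦ AB
    A ↦ BC  (constrained at step 1)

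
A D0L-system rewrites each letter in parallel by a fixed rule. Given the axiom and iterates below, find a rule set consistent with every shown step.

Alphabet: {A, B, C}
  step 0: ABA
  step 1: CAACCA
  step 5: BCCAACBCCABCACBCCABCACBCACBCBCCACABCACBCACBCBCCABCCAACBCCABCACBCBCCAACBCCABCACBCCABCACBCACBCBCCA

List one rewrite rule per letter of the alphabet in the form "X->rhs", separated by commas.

A->CA, B->AC, C->BC

  step 0 ⇒ step 1: ABA ⇒ CA·AC·CA
    A ↦ CA
    B ↦ AC
    C ↦ BC  (constrained at step 1)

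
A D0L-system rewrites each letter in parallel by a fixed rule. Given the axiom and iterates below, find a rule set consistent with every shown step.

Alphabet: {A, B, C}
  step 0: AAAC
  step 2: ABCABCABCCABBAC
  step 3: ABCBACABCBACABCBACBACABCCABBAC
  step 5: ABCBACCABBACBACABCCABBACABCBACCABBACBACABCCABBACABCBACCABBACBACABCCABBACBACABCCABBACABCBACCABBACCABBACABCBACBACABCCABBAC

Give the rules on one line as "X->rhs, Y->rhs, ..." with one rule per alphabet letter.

A->AB, B->C, C->BAC

  step 2 ⇒ step 3: ABCABCABCCABBAC ⇒ AB·C·BAC·AB·C·BAC·AB·C·BAC·BAC·AB·C·C·AB·BAC
    A ↦ AB
    B ↦ C
    C ↦ BAC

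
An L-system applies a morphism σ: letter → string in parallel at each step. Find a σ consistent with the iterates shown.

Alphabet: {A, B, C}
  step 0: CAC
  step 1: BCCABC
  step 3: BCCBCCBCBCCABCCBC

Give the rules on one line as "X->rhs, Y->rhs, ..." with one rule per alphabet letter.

A->CA, B->C, C->BC

  step 0 ⇒ step 1: CAC ⇒ BC·CA·BC
    A ↦ CA
    C ↦ BC
    B ↦ C  (constrained at step 1)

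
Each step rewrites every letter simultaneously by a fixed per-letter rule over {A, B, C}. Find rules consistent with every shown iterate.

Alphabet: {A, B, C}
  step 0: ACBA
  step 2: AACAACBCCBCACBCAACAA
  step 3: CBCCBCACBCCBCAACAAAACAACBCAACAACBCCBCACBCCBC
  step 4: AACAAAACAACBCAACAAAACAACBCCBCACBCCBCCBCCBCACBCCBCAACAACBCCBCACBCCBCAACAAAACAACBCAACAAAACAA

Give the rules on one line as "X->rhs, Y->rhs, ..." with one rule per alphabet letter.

  step 3 ⇒ step 4: CBCCBCACBCCBCAACAAAACAACBCAACAACBCCBCACBCCBC ⇒ A·ACA·A·A·ACA·A·CBC·A·ACA·A·A·ACA·A·CBC·CBC·A·CBC·CBC·CBC·CBC·A·CBC·CBC·A·ACA·A·CBC·CBC·A·CBC·CBC·A·ACA·A·A·ACA·A·CBC·A·ACA·A·A·ACA·A
    A ↦ CBC
    B ↦ ACA
    C ↦ A

A->CBC, B->ACA, C->A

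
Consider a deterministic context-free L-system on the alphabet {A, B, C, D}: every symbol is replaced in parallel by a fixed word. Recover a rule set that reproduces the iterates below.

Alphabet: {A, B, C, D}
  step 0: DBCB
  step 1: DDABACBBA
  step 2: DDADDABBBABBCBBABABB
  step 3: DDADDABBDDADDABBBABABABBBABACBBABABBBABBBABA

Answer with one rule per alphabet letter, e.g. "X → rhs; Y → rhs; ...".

A->BB, B->BA, C->CB, D->DDA

  step 2 ⇒ step 3: DDADDABBBABBCBBABABB ⇒ DDA·DDA·BB·DDA·DDA·BB·BA·BA·BA·BB·BA·BA·CB·BA·BA·BB·BA·BB·BA·BA
    A ↦ BB
    B ↦ BA
    C ↦ CB
    D ↦ DDA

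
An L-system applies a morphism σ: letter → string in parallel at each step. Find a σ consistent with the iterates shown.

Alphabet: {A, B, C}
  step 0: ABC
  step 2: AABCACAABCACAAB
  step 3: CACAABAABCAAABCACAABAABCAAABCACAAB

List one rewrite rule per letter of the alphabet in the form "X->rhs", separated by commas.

  step 2 ⇒ step 3: AABCACAABCACAAB ⇒ CA·CA·AB·AAB·CA·AAB·CA·CA·AB·AAB·CA·AAB·CA·CA·AB
    A ↦ CA
    B ↦ AB
    C ↦ AAB

A->CA, B->AB, C->AAB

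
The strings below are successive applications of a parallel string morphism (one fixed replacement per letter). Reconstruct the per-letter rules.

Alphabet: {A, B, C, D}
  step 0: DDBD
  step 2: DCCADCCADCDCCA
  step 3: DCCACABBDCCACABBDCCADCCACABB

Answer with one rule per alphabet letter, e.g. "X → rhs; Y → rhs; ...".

  step 2 ⇒ step 3: DCCADCCADCDCCA ⇒ DC·CA·CA·BB·DC·CA·CA·BB·DC·CA·DC·CA·CA·BB
    A ↦ BB
    C ↦ CA
    D ↦ DC
    B ↦ D  (constrained at step 0)

A->BB, B->D, C->CA, D->DC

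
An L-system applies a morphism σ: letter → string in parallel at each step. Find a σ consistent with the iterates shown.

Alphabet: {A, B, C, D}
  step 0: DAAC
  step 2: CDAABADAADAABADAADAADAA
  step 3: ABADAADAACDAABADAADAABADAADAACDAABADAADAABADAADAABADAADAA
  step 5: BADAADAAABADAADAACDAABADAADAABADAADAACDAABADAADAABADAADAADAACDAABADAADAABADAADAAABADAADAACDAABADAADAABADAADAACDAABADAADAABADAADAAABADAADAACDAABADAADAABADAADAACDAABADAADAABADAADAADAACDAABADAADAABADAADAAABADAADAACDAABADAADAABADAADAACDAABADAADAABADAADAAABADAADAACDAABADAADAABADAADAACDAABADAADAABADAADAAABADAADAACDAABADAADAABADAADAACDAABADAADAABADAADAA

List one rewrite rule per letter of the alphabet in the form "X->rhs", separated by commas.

  step 2 ⇒ step 3: CDAABADAADAABADAADAADAA ⇒ A·BA·DAA·DAA·C·DAA·BA·DAA·DAA·BA·DAA·DAA·C·DAA·BA·DAA·DAA·BA·DAA·DAA·BA·DAA·DAA
    A ↦ DAA
    B ↦ C
    C ↦ A
    D ↦ BA

A->DAA, B->C, C->A, D->BA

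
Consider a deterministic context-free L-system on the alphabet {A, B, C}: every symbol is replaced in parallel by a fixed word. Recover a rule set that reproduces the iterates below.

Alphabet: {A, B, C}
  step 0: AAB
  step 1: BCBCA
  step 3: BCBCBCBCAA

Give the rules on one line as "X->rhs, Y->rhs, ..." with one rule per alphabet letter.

  step 0 ⇒ step 1: AAB ⇒ BC·BC·A
    A ↦ BC
    B ↦ A
    C ↦ A  (constrained at step 1)

A->BC, B->A, C->A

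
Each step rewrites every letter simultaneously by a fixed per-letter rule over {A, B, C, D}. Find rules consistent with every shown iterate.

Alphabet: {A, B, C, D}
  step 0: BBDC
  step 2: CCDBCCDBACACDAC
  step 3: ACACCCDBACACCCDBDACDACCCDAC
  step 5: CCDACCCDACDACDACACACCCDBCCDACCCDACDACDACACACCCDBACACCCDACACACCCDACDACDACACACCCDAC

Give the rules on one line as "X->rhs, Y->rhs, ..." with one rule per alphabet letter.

  step 2 ⇒ step 3: CCDBCCDBACACDAC ⇒ AC·AC·CC·DB·AC·AC·CC·DB·D·AC·D·AC·CC·D·AC
    A ↦ D
    B ↦ DB
    C ↦ AC
    D ↦ CC

A->D, B->DB, C->AC, D->CC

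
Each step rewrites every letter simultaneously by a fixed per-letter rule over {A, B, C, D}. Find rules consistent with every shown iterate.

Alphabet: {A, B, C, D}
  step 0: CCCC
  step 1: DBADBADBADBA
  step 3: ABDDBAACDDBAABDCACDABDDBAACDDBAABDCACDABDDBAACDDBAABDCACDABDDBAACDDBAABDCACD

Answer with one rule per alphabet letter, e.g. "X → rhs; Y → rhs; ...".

A->ABD, B->C, C->DBA, D->ACD

  step 0 ⇒ step 1: CCCC ⇒ DBA·DBA·DBA·DBA
    C ↦ DBA
    A ↦ ABD  (constrained at step 1)
    B ↦ C  (constrained at step 1)
    D ↦ ACD  (constrained at step 1)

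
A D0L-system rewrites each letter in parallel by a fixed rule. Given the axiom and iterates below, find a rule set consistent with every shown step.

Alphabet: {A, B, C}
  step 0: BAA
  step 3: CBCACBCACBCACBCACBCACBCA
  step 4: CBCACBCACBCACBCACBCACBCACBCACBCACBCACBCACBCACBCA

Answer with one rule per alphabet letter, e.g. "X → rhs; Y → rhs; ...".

A->CA, B->CA, C->CB

  step 3 ⇒ step 4: CBCACBCACBCACBCACBCACBCA ⇒ CB·CA·CB·CA·CB·CA·CB·CA·CB·CA·CB·CA·CB·CA·CB·CA·CB·CA·CB·CA·CB·CA·CB·CA
    A ↦ CA
    B ↦ CA
    C ↦ CB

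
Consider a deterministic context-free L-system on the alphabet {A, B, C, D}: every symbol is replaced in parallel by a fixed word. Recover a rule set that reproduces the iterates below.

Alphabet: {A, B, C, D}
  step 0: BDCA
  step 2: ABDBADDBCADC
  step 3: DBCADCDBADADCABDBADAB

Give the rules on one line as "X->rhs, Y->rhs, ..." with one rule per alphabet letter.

A->DB, B->C, C->AB, D->AD

  step 2 ⇒ step 3: ABDBADDBCADC ⇒ DB·C·AD·C·DB·AD·AD·C·AB·DB·AD·AB
    A ↦ DB
    B ↦ C
    C ↦ AB
    D ↦ AD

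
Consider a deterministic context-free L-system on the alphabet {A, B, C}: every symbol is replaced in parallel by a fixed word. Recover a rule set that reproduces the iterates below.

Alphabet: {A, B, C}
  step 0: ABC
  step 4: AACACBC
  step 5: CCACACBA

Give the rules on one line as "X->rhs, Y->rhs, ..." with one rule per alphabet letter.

  step 4 ⇒ step 5: AACACBC ⇒ C·C·A·C·A·CB·A
    A ↦ C
    B ↦ CB
    C ↦ A

A->C, B->CB, C->A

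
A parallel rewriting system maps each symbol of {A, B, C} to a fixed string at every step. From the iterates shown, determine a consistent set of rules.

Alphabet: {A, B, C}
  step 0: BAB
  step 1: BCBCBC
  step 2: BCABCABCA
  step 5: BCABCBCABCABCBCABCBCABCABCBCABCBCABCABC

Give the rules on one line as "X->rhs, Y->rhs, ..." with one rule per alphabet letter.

  step 1 ⇒ step 2: BCBCBC ⇒ BC·A·BC·A·BC·A
    B ↦ BC
    C ↦ A
  step 0 ⇒ step 1: BAB ⇒ BC·BC·BC
    A ↦ BC

A->BC, B->BC, C->A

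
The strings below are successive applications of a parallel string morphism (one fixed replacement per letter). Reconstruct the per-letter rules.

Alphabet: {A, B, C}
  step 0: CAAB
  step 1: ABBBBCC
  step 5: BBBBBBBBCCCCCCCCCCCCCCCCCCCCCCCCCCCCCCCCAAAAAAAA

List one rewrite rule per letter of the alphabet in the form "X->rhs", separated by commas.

A->BB, B->CC, C->A

  step 0 ⇒ step 1: CAAB ⇒ A·BB·BB·CC
    A ↦ BB
    B ↦ CC
    C ↦ A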